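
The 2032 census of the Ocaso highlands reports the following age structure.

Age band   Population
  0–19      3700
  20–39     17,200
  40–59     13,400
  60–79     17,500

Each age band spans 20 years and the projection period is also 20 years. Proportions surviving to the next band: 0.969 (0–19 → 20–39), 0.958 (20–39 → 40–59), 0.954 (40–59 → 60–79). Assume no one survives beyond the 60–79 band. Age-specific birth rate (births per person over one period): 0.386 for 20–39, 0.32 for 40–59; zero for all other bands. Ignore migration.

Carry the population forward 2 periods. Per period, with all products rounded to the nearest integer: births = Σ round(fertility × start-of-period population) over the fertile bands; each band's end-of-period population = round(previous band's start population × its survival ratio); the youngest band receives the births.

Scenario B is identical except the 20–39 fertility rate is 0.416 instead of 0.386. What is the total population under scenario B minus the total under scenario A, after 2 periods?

607

— Period 1 —
Births: 17200 × 0.386 = 6639  |  13400 × 0.32 = 4288 → 10927
20–39: 3700 × 0.969 = 3585
40–59: 17200 × 0.958 = 16478
60–79: 13400 × 0.954 = 12784
Giving 10927 / 3585 / 16478 / 12784.
— Period 2 —
Births: 3585 × 0.386 = 1384  |  16478 × 0.32 = 5273 → 6657
20–39: 10927 × 0.969 = 10588
40–59: 3585 × 0.958 = 3434
60–79: 16478 × 0.954 = 15720
Giving 6657 / 10588 / 3434 / 15720.
Scenario A total after 2 periods: 36399
Scenario B projection —
— Period 1 —
Births: 17200 × 0.416 = 7155  |  13400 × 0.32 = 4288 → 11443
20–39: 3700 × 0.969 = 3585
40–59: 17200 × 0.958 = 16478
60–79: 13400 × 0.954 = 12784
Giving 11443 / 3585 / 16478 / 12784.
— Period 2 —
Births: 3585 × 0.416 = 1491  |  16478 × 0.32 = 5273 → 6764
20–39: 11443 × 0.969 = 11088
40–59: 3585 × 0.958 = 3434
60–79: 16478 × 0.954 = 15720
Giving 6764 / 11088 / 3434 / 15720.
Scenario B total after 2 periods: 37006
Difference B − A = 37006 − 36399 = 607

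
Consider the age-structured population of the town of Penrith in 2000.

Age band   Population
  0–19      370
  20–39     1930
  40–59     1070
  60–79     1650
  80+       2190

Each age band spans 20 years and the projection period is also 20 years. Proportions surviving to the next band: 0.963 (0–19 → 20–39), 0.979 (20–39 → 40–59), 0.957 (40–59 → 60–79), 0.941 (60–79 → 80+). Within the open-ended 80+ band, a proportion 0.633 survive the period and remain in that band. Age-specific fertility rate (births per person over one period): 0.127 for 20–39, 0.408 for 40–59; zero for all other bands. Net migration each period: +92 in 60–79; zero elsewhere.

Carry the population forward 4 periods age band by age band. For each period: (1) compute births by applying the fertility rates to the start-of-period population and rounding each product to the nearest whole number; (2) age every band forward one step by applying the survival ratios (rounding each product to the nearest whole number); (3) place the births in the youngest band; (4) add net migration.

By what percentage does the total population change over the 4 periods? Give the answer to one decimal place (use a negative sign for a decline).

-34.1

Numbering the groups 1..5 from youngest to oldest:
Period 1:
Births: 1930 × 0.127 = 245, 1070 × 0.408 = 437 → 682
Group 2: 370 × 0.963 = 356
Group 3: 1930 × 0.979 = 1889
Group 4: 1070 × 0.957 = 1024
Group 5: 1650 × 0.941 + 2190 × 0.633 = 1553 + 1386 = 2939
Net migration: Group 4 + 92 → 1116
End of period: [682, 356, 1889, 1116, 2939]
Period 2:
Births: 356 × 0.127 = 45, 1889 × 0.408 = 771 → 816
Group 2: 682 × 0.963 = 657
Group 3: 356 × 0.979 = 349
Group 4: 1889 × 0.957 = 1808
Group 5: 1116 × 0.941 + 2939 × 0.633 = 1050 + 1860 = 2910
Net migration: Group 4 + 92 → 1900
End of period: [816, 657, 349, 1900, 2910]
Period 3:
Births: 657 × 0.127 = 83, 349 × 0.408 = 142 → 225
Group 2: 816 × 0.963 = 786
Group 3: 657 × 0.979 = 643
Group 4: 349 × 0.957 = 334
Group 5: 1900 × 0.941 + 2910 × 0.633 = 1788 + 1842 = 3630
Net migration: Group 4 + 92 → 426
End of period: [225, 786, 643, 426, 3630]
Period 4:
Births: 786 × 0.127 = 100, 643 × 0.408 = 262 → 362
Group 2: 225 × 0.963 = 217
Group 3: 786 × 0.979 = 769
Group 4: 643 × 0.957 = 615
Group 5: 426 × 0.941 + 3630 × 0.633 = 401 + 2298 = 2699
Net migration: Group 4 + 92 → 707
End of period: [362, 217, 769, 707, 2699]
Total: 7210 → 4754; change = -2456; percentage change = -34.1%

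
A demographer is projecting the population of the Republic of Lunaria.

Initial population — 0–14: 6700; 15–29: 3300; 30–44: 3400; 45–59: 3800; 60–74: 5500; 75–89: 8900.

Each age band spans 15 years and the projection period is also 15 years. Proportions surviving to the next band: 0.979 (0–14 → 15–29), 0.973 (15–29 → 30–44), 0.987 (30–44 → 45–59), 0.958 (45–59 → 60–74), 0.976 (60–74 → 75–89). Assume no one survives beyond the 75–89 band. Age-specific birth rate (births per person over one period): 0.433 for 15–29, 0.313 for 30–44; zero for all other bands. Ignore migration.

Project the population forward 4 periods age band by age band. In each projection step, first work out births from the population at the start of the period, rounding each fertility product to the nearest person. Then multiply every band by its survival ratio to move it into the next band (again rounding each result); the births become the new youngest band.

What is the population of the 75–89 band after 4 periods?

2963

Call the groups 1 to 6, youngest first.
[period 1]
Births: 3300 × 0.433 = 1429 ; 3400 × 0.313 = 1064 — total 2493
Group 2: 6700 × 0.979 = 6559
Group 3: 3300 × 0.973 = 3211
Group 4: 3400 × 0.987 = 3356
Group 5: 3800 × 0.958 = 3640
Group 6: 5500 × 0.976 = 5368
Giving 2493 / 6559 / 3211 / 3356 / 3640 / 5368.
[period 2]
Births: 6559 × 0.433 = 2840 ; 3211 × 0.313 = 1005 — total 3845
Group 2: 2493 × 0.979 = 2441
Group 3: 6559 × 0.973 = 6382
Group 4: 3211 × 0.987 = 3169
Group 5: 3356 × 0.958 = 3215
Group 6: 3640 × 0.976 = 3553
Giving 3845 / 2441 / 6382 / 3169 / 3215 / 3553.
[period 3]
Births: 2441 × 0.433 = 1057 ; 6382 × 0.313 = 1998 — total 3055
Group 2: 3845 × 0.979 = 3764
Group 3: 2441 × 0.973 = 2375
Group 4: 6382 × 0.987 = 6299
Group 5: 3169 × 0.958 = 3036
Group 6: 3215 × 0.976 = 3138
Giving 3055 / 3764 / 2375 / 6299 / 3036 / 3138.
[period 4]
Births: 3764 × 0.433 = 1630 ; 2375 × 0.313 = 743 — total 2373
Group 2: 3055 × 0.979 = 2991
Group 3: 3764 × 0.973 = 3662
Group 4: 2375 × 0.987 = 2344
Group 5: 6299 × 0.958 = 6034
Group 6: 3036 × 0.976 = 2963
Giving 2373 / 2991 / 3662 / 2344 / 6034 / 2963.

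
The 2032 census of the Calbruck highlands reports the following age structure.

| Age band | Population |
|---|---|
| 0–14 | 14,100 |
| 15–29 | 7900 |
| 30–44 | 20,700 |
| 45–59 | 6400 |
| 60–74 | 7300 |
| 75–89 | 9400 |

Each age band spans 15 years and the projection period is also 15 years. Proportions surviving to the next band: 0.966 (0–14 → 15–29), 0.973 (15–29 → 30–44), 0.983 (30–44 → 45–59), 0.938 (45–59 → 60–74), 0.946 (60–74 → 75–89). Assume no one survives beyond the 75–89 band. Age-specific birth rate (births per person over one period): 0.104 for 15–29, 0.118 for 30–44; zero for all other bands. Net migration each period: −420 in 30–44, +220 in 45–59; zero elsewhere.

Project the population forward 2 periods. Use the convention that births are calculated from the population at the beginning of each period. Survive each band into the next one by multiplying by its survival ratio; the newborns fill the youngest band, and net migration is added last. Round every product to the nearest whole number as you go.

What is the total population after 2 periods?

50597

After projecting period 1:
Births: 7900 × 0.104 = 822 ; 20700 × 0.118 = 2443 → 3265
15–29: 14100 × 0.966 = 13621
30–44: 7900 × 0.973 = 7687
45–59: 20700 × 0.983 = 20348
60–74: 6400 × 0.938 = 6003
75–89: 7300 × 0.946 = 6906
Net migration: 30–44 − 420 → 7267; 45–59 + 220 → 20568
→ [3265, 13621, 7267, 20568, 6003, 6906]
After projecting period 2:
Births: 13621 × 0.104 = 1417 ; 7267 × 0.118 = 858 → 2275
15–29: 3265 × 0.966 = 3154
30–44: 13621 × 0.973 = 13253
45–59: 7267 × 0.983 = 7143
60–74: 20568 × 0.938 = 19293
75–89: 6003 × 0.946 = 5679
Net migration: 30–44 − 420 → 12833; 45–59 + 220 → 7363
→ [2275, 3154, 12833, 7363, 19293, 5679]
Total after period 2: 2275 + 3154 + 12833 + 7363 + 19293 + 5679 = 50597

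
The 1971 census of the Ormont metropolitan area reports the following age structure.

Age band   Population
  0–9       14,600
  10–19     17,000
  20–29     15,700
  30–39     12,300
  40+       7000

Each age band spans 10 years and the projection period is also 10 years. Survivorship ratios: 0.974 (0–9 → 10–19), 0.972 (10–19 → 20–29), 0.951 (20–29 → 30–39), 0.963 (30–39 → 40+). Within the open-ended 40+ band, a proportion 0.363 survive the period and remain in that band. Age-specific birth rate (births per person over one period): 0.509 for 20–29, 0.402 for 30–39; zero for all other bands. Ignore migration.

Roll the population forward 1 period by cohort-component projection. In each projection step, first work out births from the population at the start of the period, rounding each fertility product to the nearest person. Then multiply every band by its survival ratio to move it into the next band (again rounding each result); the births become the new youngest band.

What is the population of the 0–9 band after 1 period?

— Period 1 —
Births: 15700 × 0.509 = 7991 ; 12300 × 0.402 = 4945 ⇒ total 12936
10–19: 14600 × 0.974 = 14220
20–29: 17000 × 0.972 = 16524
30–39: 15700 × 0.951 = 14931
40+: 12300 × 0.963 + 7000 × 0.363 = 11845 + 2541 = 14386
Population now: 0–9=12936, 10–19=14220, 20–29=16524, 30–39=14931, 40+=14386

12936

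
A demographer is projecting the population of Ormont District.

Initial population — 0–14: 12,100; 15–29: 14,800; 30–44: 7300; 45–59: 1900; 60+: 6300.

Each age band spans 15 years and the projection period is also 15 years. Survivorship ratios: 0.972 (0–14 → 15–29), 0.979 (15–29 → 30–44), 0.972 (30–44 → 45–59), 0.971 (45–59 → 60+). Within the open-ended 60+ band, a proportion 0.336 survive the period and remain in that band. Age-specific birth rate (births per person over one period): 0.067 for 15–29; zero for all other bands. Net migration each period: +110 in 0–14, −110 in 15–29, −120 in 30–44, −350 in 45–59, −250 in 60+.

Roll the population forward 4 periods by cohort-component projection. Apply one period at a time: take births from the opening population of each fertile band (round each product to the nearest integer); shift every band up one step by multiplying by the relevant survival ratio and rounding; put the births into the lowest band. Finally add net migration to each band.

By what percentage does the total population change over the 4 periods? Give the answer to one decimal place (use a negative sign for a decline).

-60.9

Numbering the groups 1..5 from youngest to oldest:
Period 1:
Births: 14800 × 0.067 = 992
Group 2: 12100 × 0.972 = 11761
Group 3: 14800 × 0.979 = 14489
Group 4: 7300 × 0.972 = 7096
Group 5: 1900 × 0.971 + 6300 × 0.336 = 1845 + 2117 = 3962
Net migration: Group 1 + 110 → 1102; Group 2 − 110 → 11651; Group 3 − 120 → 14369; Group 4 − 350 → 6746; Group 5 − 250 → 3712
→ [1102, 11651, 14369, 6746, 3712]
Period 2:
Births: 11651 × 0.067 = 781
Group 2: 1102 × 0.972 = 1071
Group 3: 11651 × 0.979 = 11406
Group 4: 14369 × 0.972 = 13967
Group 5: 6746 × 0.971 + 3712 × 0.336 = 6550 + 1247 = 7797
Net migration: Group 1 + 110 → 891; Group 2 − 110 → 961; Group 3 − 120 → 11286; Group 4 − 350 → 13617; Group 5 − 250 → 7547
→ [891, 961, 11286, 13617, 7547]
Period 3:
Births: 961 × 0.067 = 64
Group 2: 891 × 0.972 = 866
Group 3: 961 × 0.979 = 941
Group 4: 11286 × 0.972 = 10970
Group 5: 13617 × 0.971 + 7547 × 0.336 = 13222 + 2536 = 15758
Net migration: Group 1 + 110 → 174; Group 2 − 110 → 756; Group 3 − 120 → 821; Group 4 − 350 → 10620; Group 5 − 250 → 15508
→ [174, 756, 821, 10620, 15508]
Period 4:
Births: 756 × 0.067 = 51
Group 2: 174 × 0.972 = 169
Group 3: 756 × 0.979 = 740
Group 4: 821 × 0.972 = 798
Group 5: 10620 × 0.971 + 15508 × 0.336 = 10312 + 5211 = 15523
Net migration: Group 1 + 110 → 161; Group 2 − 110 → 59; Group 3 − 120 → 620; Group 4 − 350 → 448; Group 5 − 250 → 15273
→ [161, 59, 620, 448, 15273]
Total: 42400 → 16561; change = -25839; percentage change = -60.9%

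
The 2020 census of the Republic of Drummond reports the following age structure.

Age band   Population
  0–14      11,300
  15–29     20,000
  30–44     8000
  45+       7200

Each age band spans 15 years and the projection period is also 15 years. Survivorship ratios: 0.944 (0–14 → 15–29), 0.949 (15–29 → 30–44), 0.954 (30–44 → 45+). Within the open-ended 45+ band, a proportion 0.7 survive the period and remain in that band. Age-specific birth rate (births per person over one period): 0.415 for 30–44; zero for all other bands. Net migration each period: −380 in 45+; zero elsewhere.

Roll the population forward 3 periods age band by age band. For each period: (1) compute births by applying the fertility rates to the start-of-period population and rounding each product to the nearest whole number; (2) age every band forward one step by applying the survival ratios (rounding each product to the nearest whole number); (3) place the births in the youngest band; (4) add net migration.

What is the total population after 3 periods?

Period 1:
Births: 8000 * 0.415 = 3320
15–29: 11300 * 0.944 = 10667
30–44: 20000 * 0.949 = 18980
45+: 8000 * 0.954 + 7200 * 0.7 = 7632 + 5040 = 12672
Net migration: 45+ − 380 → 12292
→ [3320, 10667, 18980, 12292]
Period 2:
Births: 18980 * 0.415 = 7877
15–29: 3320 * 0.944 = 3134
30–44: 10667 * 0.949 = 10123
45+: 18980 * 0.954 + 12292 * 0.7 = 18107 + 8604 = 26711
Net migration: 45+ − 380 → 26331
→ [7877, 3134, 10123, 26331]
Period 3:
Births: 10123 * 0.415 = 4201
15–29: 7877 * 0.944 = 7436
30–44: 3134 * 0.949 = 2974
45+: 10123 * 0.954 + 26331 * 0.7 = 9657 + 18432 = 28089
Net migration: 45+ − 380 → 27709
→ [4201, 7436, 2974, 27709]
Total after period 3: 4201 + 7436 + 2974 + 27709 = 42320

42320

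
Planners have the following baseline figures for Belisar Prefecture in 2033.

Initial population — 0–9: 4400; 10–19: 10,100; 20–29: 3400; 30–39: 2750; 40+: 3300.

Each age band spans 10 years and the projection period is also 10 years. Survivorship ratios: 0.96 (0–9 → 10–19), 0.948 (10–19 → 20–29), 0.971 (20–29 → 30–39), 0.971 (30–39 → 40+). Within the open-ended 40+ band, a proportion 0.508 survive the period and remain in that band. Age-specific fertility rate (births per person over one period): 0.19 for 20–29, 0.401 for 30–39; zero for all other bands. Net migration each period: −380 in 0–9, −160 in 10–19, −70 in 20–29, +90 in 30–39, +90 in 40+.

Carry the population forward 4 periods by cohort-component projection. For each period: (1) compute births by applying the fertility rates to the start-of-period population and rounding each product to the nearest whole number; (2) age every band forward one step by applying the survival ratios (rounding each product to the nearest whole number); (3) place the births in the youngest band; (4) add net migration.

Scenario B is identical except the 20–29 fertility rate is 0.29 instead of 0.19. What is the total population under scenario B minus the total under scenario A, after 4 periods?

1721

Period 1:
Births: 3400 × 0.19 = 646  |  2750 × 0.401 = 1103 — total 1749
10–19: 4400 × 0.96 = 4224
20–29: 10100 × 0.948 = 9575
30–39: 3400 × 0.971 = 3301
40+: 2750 × 0.971 + 3300 × 0.508 = 2670 + 1676 = 4346
Net migration: 0–9 − 380 → 1369; 10–19 − 160 → 4064; 20–29 − 70 → 9505; 30–39 + 90 → 3391; 40+ + 90 → 4436
End of period: [1369, 4064, 9505, 3391, 4436]
Period 2:
Births: 9505 × 0.19 = 1806  |  3391 × 0.401 = 1360 — total 3166
10–19: 1369 × 0.96 = 1314
20–29: 4064 × 0.948 = 3853
30–39: 9505 × 0.971 = 9229
40+: 3391 × 0.971 + 4436 × 0.508 = 3293 + 2253 = 5546
Net migration: 0–9 − 380 → 2786; 10–19 − 160 → 1154; 20–29 − 70 → 3783; 30–39 + 90 → 9319; 40+ + 90 → 5636
End of period: [2786, 1154, 3783, 9319, 5636]
Period 3:
Births: 3783 × 0.19 = 719  |  9319 × 0.401 = 3737 — total 4456
10–19: 2786 × 0.96 = 2675
20–29: 1154 × 0.948 = 1094
30–39: 3783 × 0.971 = 3673
40+: 9319 × 0.971 + 5636 × 0.508 = 9049 + 2863 = 11912
Net migration: 0–9 − 380 → 4076; 10–19 − 160 → 2515; 20–29 − 70 → 1024; 30–39 + 90 → 3763; 40+ + 90 → 12002
End of period: [4076, 2515, 1024, 3763, 12002]
Period 4:
Births: 1024 × 0.19 = 195  |  3763 × 0.401 = 1509 — total 1704
10–19: 4076 × 0.96 = 3913
20–29: 2515 × 0.948 = 2384
30–39: 1024 × 0.971 = 994
40+: 3763 × 0.971 + 12002 × 0.508 = 3654 + 6097 = 9751
Net migration: 0–9 − 380 → 1324; 10–19 − 160 → 3753; 20–29 − 70 → 2314; 30–39 + 90 → 1084; 40+ + 90 → 9841
End of period: [1324, 3753, 2314, 1084, 9841]
Scenario A total after 4 periods: 18316
Scenario B projection —
Period 1:
Births: 3400 × 0.29 = 986  |  2750 × 0.401 = 1103 — total 2089
10–19: 4400 × 0.96 = 4224
20–29: 10100 × 0.948 = 9575
30–39: 3400 × 0.971 = 3301
40+: 2750 × 0.971 + 3300 × 0.508 = 2670 + 1676 = 4346
Net migration: 0–9 − 380 → 1709; 10–19 − 160 → 4064; 20–29 − 70 → 9505; 30–39 + 90 → 3391; 40+ + 90 → 4436
End of period: [1709, 4064, 9505, 3391, 4436]
Period 2:
Births: 9505 × 0.29 = 2756  |  3391 × 0.401 = 1360 — total 4116
10–19: 1709 × 0.96 = 1641
20–29: 4064 × 0.948 = 3853
30–39: 9505 × 0.971 = 9229
40+: 3391 × 0.971 + 4436 × 0.508 = 3293 + 2253 = 5546
Net migration: 0–9 − 380 → 3736; 10–19 − 160 → 1481; 20–29 − 70 → 3783; 30–39 + 90 → 9319; 40+ + 90 → 5636
End of period: [3736, 1481, 3783, 9319, 5636]
Period 3:
Births: 3783 × 0.29 = 1097  |  9319 × 0.401 = 3737 — total 4834
10–19: 3736 × 0.96 = 3587
20–29: 1481 × 0.948 = 1404
30–39: 3783 × 0.971 = 3673
40+: 9319 × 0.971 + 5636 × 0.508 = 9049 + 2863 = 11912
Net migration: 0–9 − 380 → 4454; 10–19 − 160 → 3427; 20–29 − 70 → 1334; 30–39 + 90 → 3763; 40+ + 90 → 12002
End of period: [4454, 3427, 1334, 3763, 12002]
Period 4:
Births: 1334 × 0.29 = 387  |  3763 × 0.401 = 1509 — total 1896
10–19: 4454 × 0.96 = 4276
20–29: 3427 × 0.948 = 3249
30–39: 1334 × 0.971 = 1295
40+: 3763 × 0.971 + 12002 × 0.508 = 3654 + 6097 = 9751
Net migration: 0–9 − 380 → 1516; 10–19 − 160 → 4116; 20–29 − 70 → 3179; 30–39 + 90 → 1385; 40+ + 90 → 9841
End of period: [1516, 4116, 3179, 1385, 9841]
Scenario B total after 4 periods: 20037
Difference B − A = 20037 − 18316 = 1721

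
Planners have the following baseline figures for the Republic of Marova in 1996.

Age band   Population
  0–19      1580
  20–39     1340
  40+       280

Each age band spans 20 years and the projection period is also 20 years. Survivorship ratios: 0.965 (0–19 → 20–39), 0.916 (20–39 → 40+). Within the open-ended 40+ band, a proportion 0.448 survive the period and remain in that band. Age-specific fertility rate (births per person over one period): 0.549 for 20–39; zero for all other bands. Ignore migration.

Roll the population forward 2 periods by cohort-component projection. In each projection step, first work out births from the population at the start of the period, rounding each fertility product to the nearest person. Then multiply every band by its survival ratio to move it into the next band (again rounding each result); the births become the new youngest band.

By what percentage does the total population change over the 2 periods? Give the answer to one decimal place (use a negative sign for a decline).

10.9

Call the bands 1 to 3, youngest first.
Period 1:
Births: 1340 × 0.549 = 736
Band 2: 1580 × 0.965 = 1525
Band 3: 1340 × 0.916 + 280 × 0.448 = 1227 + 125 = 1352
→ [736, 1525, 1352]
Period 2:
Births: 1525 × 0.549 = 837
Band 2: 736 × 0.965 = 710
Band 3: 1525 × 0.916 + 1352 × 0.448 = 1397 + 606 = 2003
→ [837, 710, 2003]
Total: 3200 → 3550; change = 350; percentage change = 10.9%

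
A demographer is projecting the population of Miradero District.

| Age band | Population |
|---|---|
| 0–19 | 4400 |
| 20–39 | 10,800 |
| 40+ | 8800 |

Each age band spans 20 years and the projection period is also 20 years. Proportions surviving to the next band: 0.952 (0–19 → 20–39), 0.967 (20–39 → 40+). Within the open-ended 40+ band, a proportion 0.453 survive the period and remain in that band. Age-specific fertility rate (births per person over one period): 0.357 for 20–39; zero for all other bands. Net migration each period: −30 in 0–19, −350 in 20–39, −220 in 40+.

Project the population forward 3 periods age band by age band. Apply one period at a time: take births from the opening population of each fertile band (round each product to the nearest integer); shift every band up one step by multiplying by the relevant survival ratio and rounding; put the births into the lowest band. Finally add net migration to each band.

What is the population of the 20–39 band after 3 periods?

927

Let group 1 be 0–19 through group 3 = 40+.
— Period 1 —
Births: 10800 × 0.357 = 3856
Group 2: 4400 × 0.952 = 4189
Group 3: 10800 × 0.967 + 8800 × 0.453 = 10444 + 3986 = 14430
Net migration: Group 1 − 30 → 3826; Group 2 − 350 → 3839; Group 3 − 220 → 14210
Population now: 0–19=3826, 20–39=3839, 40+=14210
— Period 2 —
Births: 3839 × 0.357 = 1371
Group 2: 3826 × 0.952 = 3642
Group 3: 3839 × 0.967 + 14210 × 0.453 = 3712 + 6437 = 10149
Net migration: Group 1 − 30 → 1341; Group 2 − 350 → 3292; Group 3 − 220 → 9929
Population now: 0–19=1341, 20–39=3292, 40+=9929
— Period 3 —
Births: 3292 × 0.357 = 1175
Group 2: 1341 × 0.952 = 1277
Group 3: 3292 × 0.967 + 9929 × 0.453 = 3183 + 4498 = 7681
Net migration: Group 1 − 30 → 1145; Group 2 − 350 → 927; Group 3 − 220 → 7461
Population now: 0–19=1145, 20–39=927, 40+=7461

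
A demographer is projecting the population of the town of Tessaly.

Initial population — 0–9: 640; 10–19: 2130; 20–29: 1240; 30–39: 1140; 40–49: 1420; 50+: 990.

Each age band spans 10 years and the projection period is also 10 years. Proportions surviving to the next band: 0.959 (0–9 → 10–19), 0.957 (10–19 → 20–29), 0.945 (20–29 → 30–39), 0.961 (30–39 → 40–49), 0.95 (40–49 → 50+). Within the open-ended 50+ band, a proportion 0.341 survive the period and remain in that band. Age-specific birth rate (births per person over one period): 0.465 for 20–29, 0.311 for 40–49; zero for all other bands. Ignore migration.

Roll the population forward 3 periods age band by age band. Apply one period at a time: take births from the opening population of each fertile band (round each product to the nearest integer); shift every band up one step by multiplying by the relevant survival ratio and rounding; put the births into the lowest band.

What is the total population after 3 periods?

6822

Numbering the groups 1..6 from youngest to oldest:
After projecting period 1:
Births: 1240 × 0.465 = 577, 1420 × 0.311 = 442 → total 1019
Group 2: 640 × 0.959 = 614
Group 3: 2130 × 0.957 = 2038
Group 4: 1240 × 0.945 = 1172
Group 5: 1140 × 0.961 = 1096
Group 6: 1420 × 0.95 + 990 × 0.341 = 1349 + 338 = 1687
Population now: 0–9=1019, 10–19=614, 20–29=2038, 30–39=1172, 40–49=1096, 50+=1687
After projecting period 2:
Births: 2038 × 0.465 = 948, 1096 × 0.311 = 341 → total 1289
Group 2: 1019 × 0.959 = 977
Group 3: 614 × 0.957 = 588
Group 4: 2038 × 0.945 = 1926
Group 5: 1172 × 0.961 = 1126
Group 6: 1096 × 0.95 + 1687 × 0.341 = 1041 + 575 = 1616
Population now: 0–9=1289, 10–19=977, 20–29=588, 30–39=1926, 40–49=1126, 50+=1616
After projecting period 3:
Births: 588 × 0.465 = 273, 1126 × 0.311 = 350 → total 623
Group 2: 1289 × 0.959 = 1236
Group 3: 977 × 0.957 = 935
Group 4: 588 × 0.945 = 556
Group 5: 1926 × 0.961 = 1851
Group 6: 1126 × 0.95 + 1616 × 0.341 = 1070 + 551 = 1621
Population now: 0–9=623, 10–19=1236, 20–29=935, 30–39=556, 40–49=1851, 50+=1621
Total after period 3: 623 + 1236 + 935 + 556 + 1851 + 1621 = 6822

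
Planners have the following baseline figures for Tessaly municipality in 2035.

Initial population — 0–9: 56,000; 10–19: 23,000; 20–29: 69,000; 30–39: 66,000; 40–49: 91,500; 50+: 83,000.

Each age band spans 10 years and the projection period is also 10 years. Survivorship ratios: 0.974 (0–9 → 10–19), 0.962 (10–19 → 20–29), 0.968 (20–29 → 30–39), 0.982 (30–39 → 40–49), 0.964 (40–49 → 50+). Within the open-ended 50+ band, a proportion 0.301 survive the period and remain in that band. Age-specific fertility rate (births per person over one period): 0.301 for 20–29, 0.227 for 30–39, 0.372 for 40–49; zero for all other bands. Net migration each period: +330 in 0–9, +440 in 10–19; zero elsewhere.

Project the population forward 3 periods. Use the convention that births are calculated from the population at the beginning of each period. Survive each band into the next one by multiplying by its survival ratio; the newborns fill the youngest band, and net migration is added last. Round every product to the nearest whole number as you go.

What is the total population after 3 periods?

Period 1:
Births: 69000 * 0.301 = 20769 ; 66000 * 0.227 = 14982 ; 91500 * 0.372 = 34038 ⇒ total 69789
10–19: 56000 * 0.974 = 54544
20–29: 23000 * 0.962 = 22126
30–39: 69000 * 0.968 = 66792
40–49: 66000 * 0.982 = 64812
50+: 91500 * 0.964 + 83000 * 0.301 = 88206 + 24983 = 113189
Net migration: 0–9 + 330 → 70119; 10–19 + 440 → 54984
End of period: [70119, 54984, 22126, 66792, 64812, 113189]
Period 2:
Births: 22126 * 0.301 = 6660 ; 66792 * 0.227 = 15162 ; 64812 * 0.372 = 24110 ⇒ total 45932
10–19: 70119 * 0.974 = 68296
20–29: 54984 * 0.962 = 52895
30–39: 22126 * 0.968 = 21418
40–49: 66792 * 0.982 = 65590
50+: 64812 * 0.964 + 113189 * 0.301 = 62479 + 34070 = 96549
Net migration: 0–9 + 330 → 46262; 10–19 + 440 → 68736
End of period: [46262, 68736, 52895, 21418, 65590, 96549]
Period 3:
Births: 52895 * 0.301 = 15921 ; 21418 * 0.227 = 4862 ; 65590 * 0.372 = 24399 ⇒ total 45182
10–19: 46262 * 0.974 = 45059
20–29: 68736 * 0.962 = 66124
30–39: 52895 * 0.968 = 51202
40–49: 21418 * 0.982 = 21032
50+: 65590 * 0.964 + 96549 * 0.301 = 63229 + 29061 = 92290
Net migration: 0–9 + 330 → 45512; 10–19 + 440 → 45499
End of period: [45512, 45499, 66124, 51202, 21032, 92290]
Total after period 3: 45512 + 45499 + 66124 + 51202 + 21032 + 92290 = 321659

321659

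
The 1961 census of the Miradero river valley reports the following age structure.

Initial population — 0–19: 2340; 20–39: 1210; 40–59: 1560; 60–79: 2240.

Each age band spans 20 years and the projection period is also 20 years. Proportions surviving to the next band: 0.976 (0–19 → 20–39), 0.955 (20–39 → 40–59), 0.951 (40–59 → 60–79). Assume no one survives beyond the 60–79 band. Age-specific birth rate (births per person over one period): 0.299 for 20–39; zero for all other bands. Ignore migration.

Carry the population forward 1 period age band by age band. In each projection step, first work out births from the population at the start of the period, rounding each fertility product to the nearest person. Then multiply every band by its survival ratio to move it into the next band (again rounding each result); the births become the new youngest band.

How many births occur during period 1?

362

Let band 1 be 0–19 through band 4 = 60–79.
After projecting period 1:
Births: 1210 * 0.299 = 362
Band 2: 2340 * 0.976 = 2284
Band 3: 1210 * 0.955 = 1156
Band 4: 1560 * 0.951 = 1484
End of period: [362, 2284, 1156, 1484]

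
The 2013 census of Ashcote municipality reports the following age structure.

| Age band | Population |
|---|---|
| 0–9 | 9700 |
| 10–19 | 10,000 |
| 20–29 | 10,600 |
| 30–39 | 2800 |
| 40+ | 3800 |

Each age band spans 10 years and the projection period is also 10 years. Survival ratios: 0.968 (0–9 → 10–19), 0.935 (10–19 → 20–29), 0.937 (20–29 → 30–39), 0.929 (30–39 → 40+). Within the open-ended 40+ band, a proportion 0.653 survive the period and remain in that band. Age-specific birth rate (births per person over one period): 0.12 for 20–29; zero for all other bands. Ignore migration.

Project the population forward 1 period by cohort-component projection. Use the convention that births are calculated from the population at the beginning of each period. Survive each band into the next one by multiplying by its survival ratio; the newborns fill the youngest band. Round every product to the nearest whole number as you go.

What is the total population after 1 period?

35026

Call the groups 1 to 5, youngest first.
After projecting period 1:
Births: 10600 × 0.12 = 1272
Group 2: 9700 × 0.968 = 9390
Group 3: 10000 × 0.935 = 9350
Group 4: 10600 × 0.937 = 9932
Group 5: 2800 × 0.929 + 3800 × 0.653 = 2601 + 2481 = 5082
Population now: 0–9=1272, 10–19=9390, 20–29=9350, 30–39=9932, 40+=5082
Total after period 1: 1272 + 9390 + 9350 + 9932 + 5082 = 35026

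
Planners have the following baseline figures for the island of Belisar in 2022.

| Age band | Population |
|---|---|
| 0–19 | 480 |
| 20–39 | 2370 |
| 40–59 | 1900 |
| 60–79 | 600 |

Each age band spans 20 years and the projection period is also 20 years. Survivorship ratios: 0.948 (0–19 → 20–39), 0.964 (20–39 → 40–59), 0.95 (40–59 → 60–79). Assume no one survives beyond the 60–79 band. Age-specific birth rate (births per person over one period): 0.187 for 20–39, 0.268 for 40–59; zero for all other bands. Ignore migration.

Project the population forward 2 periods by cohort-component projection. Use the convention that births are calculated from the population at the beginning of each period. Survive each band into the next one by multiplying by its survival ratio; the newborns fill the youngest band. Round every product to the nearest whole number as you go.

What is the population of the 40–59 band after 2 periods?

439

Period 1:
Births: 2370 * 0.187 = 443  |  1900 * 0.268 = 509 → total 952
20–39: 480 * 0.948 = 455
40–59: 2370 * 0.964 = 2285
60–79: 1900 * 0.95 = 1805
Population now: 0–19=952, 20–39=455, 40–59=2285, 60–79=1805
Period 2:
Births: 455 * 0.187 = 85  |  2285 * 0.268 = 612 → total 697
20–39: 952 * 0.948 = 902
40–59: 455 * 0.964 = 439
60–79: 2285 * 0.95 = 2171
Population now: 0–19=697, 20–39=902, 40–59=439, 60–79=2171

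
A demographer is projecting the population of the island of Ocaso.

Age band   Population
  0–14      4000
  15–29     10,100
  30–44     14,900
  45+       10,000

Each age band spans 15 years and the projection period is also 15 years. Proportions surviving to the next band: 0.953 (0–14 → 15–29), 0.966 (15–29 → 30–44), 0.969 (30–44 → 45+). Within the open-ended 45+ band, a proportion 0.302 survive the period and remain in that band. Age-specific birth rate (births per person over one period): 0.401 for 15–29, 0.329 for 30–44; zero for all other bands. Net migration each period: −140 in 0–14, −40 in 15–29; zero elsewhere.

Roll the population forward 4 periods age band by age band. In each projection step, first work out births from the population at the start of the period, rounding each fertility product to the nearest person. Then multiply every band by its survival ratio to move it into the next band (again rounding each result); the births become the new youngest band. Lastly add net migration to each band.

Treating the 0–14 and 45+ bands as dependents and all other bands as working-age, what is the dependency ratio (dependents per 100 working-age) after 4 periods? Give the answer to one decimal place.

173.6

Let band 1 be 0–14 through band 4 = 45+.
Period 1:
Births: 10100 * 0.401 = 4050 ; 14900 * 0.329 = 4902 → 8952
Band 2: 4000 * 0.953 = 3812
Band 3: 10100 * 0.966 = 9757
Band 4: 14900 * 0.969 + 10000 * 0.302 = 14438 + 3020 = 17458
Net migration: Band 1 − 140 → 8812; Band 2 − 40 → 3772
End of period: [8812, 3772, 9757, 17458]
Period 2:
Births: 3772 * 0.401 = 1513 ; 9757 * 0.329 = 3210 → 4723
Band 2: 8812 * 0.953 = 8398
Band 3: 3772 * 0.966 = 3644
Band 4: 9757 * 0.969 + 17458 * 0.302 = 9455 + 5272 = 14727
Net migration: Band 1 − 140 → 4583; Band 2 − 40 → 8358
End of period: [4583, 8358, 3644, 14727]
Period 3:
Births: 8358 * 0.401 = 3352 ; 3644 * 0.329 = 1199 → 4551
Band 2: 4583 * 0.953 = 4368
Band 3: 8358 * 0.966 = 8074
Band 4: 3644 * 0.969 + 14727 * 0.302 = 3531 + 4448 = 7979
Net migration: Band 1 − 140 → 4411; Band 2 − 40 → 4328
End of period: [4411, 4328, 8074, 7979]
Period 4:
Births: 4328 * 0.401 = 1736 ; 8074 * 0.329 = 2656 → 4392
Band 2: 4411 * 0.953 = 4204
Band 3: 4328 * 0.966 = 4181
Band 4: 8074 * 0.969 + 7979 * 0.302 = 7824 + 2410 = 10234
Net migration: Band 1 − 140 → 4252; Band 2 − 40 → 4164
End of period: [4252, 4164, 4181, 10234]
Dependents (band 0–14 + band 45+) = 4252 + 10234 = 14486; working-age = 8345; ratio = 14486/8345 × 100 = 173.6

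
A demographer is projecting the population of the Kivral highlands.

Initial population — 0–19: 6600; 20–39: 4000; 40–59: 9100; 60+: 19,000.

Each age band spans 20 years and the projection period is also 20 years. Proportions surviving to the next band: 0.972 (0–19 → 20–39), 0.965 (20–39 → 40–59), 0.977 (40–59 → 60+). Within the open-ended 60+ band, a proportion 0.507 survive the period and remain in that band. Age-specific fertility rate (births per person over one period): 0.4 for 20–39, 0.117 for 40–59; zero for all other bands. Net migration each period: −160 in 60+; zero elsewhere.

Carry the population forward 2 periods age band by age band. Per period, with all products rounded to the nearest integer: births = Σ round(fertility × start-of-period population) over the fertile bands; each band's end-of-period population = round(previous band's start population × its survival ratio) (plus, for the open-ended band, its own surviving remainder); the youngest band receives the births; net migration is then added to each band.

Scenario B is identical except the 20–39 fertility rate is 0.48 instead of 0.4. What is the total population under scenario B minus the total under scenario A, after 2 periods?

824

(Groups numbered youngest = 1 to oldest = 4.)
Period 1:
Births: 4000 × 0.4 = 1600, 9100 × 0.117 = 1065 → 2665
Group 2: 6600 × 0.972 = 6415
Group 3: 4000 × 0.965 = 3860
Group 4: 9100 × 0.977 + 19000 × 0.507 = 8891 + 9633 = 18524
Net migration: Group 4 − 160 → 18364
→ [2665, 6415, 3860, 18364]
Period 2:
Births: 6415 × 0.4 = 2566, 3860 × 0.117 = 452 → 3018
Group 2: 2665 × 0.972 = 2590
Group 3: 6415 × 0.965 = 6190
Group 4: 3860 × 0.977 + 18364 × 0.507 = 3771 + 9311 = 13082
Net migration: Group 4 − 160 → 12922
→ [3018, 2590, 6190, 12922]
Scenario A total after 2 periods: 24720
Scenario B projection —
Period 1:
Births: 4000 × 0.48 = 1920, 9100 × 0.117 = 1065 → 2985
Group 2: 6600 × 0.972 = 6415
Group 3: 4000 × 0.965 = 3860
Group 4: 9100 × 0.977 + 19000 × 0.507 = 8891 + 9633 = 18524
Net migration: Group 4 − 160 → 18364
→ [2985, 6415, 3860, 18364]
Period 2:
Births: 6415 × 0.48 = 3079, 3860 × 0.117 = 452 → 3531
Group 2: 2985 × 0.972 = 2901
Group 3: 6415 × 0.965 = 6190
Group 4: 3860 × 0.977 + 18364 × 0.507 = 3771 + 9311 = 13082
Net migration: Group 4 − 160 → 12922
→ [3531, 2901, 6190, 12922]
Scenario B total after 2 periods: 25544
Difference B − A = 25544 − 24720 = 824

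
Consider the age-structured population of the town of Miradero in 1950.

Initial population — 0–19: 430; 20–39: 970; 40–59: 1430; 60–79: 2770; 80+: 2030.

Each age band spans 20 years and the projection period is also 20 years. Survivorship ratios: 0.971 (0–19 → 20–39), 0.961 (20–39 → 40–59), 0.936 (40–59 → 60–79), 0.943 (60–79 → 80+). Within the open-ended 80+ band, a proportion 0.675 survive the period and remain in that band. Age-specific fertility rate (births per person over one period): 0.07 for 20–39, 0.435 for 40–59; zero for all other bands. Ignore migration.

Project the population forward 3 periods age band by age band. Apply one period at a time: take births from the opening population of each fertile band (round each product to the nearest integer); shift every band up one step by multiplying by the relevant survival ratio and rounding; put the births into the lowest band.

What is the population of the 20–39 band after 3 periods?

Call the bands 1 to 5, youngest first.
[period 1]
Births: 970 × 0.07 = 68, 1430 × 0.435 = 622 — total 690
Band 2: 430 × 0.971 = 418
Band 3: 970 × 0.961 = 932
Band 4: 1430 × 0.936 = 1338
Band 5: 2770 × 0.943 + 2030 × 0.675 = 2612 + 1370 = 3982
Population now: 0–19=690, 20–39=418, 40–59=932, 60–79=1338, 80+=3982
[period 2]
Births: 418 × 0.07 = 29, 932 × 0.435 = 405 — total 434
Band 2: 690 × 0.971 = 670
Band 3: 418 × 0.961 = 402
Band 4: 932 × 0.936 = 872
Band 5: 1338 × 0.943 + 3982 × 0.675 = 1262 + 2688 = 3950
Population now: 0–19=434, 20–39=670, 40–59=402, 60–79=872, 80+=3950
[period 3]
Births: 670 × 0.07 = 47, 402 × 0.435 = 175 — total 222
Band 2: 434 × 0.971 = 421
Band 3: 670 × 0.961 = 644
Band 4: 402 × 0.936 = 376
Band 5: 872 × 0.943 + 3950 × 0.675 = 822 + 2666 = 3488
Population now: 0–19=222, 20–39=421, 40–59=644, 60–79=376, 80+=3488

421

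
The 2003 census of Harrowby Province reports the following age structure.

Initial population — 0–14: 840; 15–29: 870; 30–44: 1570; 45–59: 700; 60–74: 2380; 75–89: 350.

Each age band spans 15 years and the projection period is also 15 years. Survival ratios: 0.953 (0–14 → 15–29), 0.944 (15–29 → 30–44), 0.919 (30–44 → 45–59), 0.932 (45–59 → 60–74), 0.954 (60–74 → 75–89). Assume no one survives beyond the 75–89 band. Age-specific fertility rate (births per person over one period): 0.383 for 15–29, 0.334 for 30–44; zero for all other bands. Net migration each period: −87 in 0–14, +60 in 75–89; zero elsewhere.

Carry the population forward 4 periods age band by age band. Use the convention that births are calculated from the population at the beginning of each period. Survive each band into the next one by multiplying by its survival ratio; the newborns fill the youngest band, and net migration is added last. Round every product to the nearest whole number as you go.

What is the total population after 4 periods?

3211

(Groups numbered youngest = 1 to oldest = 6.)
Period 1.
Births: 870 * 0.383 = 333  |  1570 * 0.334 = 524 ⇒ total 857
Group 2: 840 * 0.953 = 801
Group 3: 870 * 0.944 = 821
Group 4: 1570 * 0.919 = 1443
Group 5: 700 * 0.932 = 652
Group 6: 2380 * 0.954 = 2271
Net migration: Group 1 − 87 → 770; Group 6 + 60 → 2331
Giving 770 / 801 / 821 / 1443 / 652 / 2331.
Period 2.
Births: 801 * 0.383 = 307  |  821 * 0.334 = 274 ⇒ total 581
Group 2: 770 * 0.953 = 734
Group 3: 801 * 0.944 = 756
Group 4: 821 * 0.919 = 754
Group 5: 1443 * 0.932 = 1345
Group 6: 652 * 0.954 = 622
Net migration: Group 1 − 87 → 494; Group 6 + 60 → 682
Giving 494 / 734 / 756 / 754 / 1345 / 682.
Period 3.
Births: 734 * 0.383 = 281  |  756 * 0.334 = 253 ⇒ total 534
Group 2: 494 * 0.953 = 471
Group 3: 734 * 0.944 = 693
Group 4: 756 * 0.919 = 695
Group 5: 754 * 0.932 = 703
Group 6: 1345 * 0.954 = 1283
Net migration: Group 1 − 87 → 447; Group 6 + 60 → 1343
Giving 447 / 471 / 693 / 695 / 703 / 1343.
Period 4.
Births: 471 * 0.383 = 180  |  693 * 0.334 = 231 ⇒ total 411
Group 2: 447 * 0.953 = 426
Group 3: 471 * 0.944 = 445
Group 4: 693 * 0.919 = 637
Group 5: 695 * 0.932 = 648
Group 6: 703 * 0.954 = 671
Net migration: Group 1 − 87 → 324; Group 6 + 60 → 731
Giving 324 / 426 / 445 / 637 / 648 / 731.
Total after period 4: 324 + 426 + 445 + 637 + 648 + 731 = 3211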